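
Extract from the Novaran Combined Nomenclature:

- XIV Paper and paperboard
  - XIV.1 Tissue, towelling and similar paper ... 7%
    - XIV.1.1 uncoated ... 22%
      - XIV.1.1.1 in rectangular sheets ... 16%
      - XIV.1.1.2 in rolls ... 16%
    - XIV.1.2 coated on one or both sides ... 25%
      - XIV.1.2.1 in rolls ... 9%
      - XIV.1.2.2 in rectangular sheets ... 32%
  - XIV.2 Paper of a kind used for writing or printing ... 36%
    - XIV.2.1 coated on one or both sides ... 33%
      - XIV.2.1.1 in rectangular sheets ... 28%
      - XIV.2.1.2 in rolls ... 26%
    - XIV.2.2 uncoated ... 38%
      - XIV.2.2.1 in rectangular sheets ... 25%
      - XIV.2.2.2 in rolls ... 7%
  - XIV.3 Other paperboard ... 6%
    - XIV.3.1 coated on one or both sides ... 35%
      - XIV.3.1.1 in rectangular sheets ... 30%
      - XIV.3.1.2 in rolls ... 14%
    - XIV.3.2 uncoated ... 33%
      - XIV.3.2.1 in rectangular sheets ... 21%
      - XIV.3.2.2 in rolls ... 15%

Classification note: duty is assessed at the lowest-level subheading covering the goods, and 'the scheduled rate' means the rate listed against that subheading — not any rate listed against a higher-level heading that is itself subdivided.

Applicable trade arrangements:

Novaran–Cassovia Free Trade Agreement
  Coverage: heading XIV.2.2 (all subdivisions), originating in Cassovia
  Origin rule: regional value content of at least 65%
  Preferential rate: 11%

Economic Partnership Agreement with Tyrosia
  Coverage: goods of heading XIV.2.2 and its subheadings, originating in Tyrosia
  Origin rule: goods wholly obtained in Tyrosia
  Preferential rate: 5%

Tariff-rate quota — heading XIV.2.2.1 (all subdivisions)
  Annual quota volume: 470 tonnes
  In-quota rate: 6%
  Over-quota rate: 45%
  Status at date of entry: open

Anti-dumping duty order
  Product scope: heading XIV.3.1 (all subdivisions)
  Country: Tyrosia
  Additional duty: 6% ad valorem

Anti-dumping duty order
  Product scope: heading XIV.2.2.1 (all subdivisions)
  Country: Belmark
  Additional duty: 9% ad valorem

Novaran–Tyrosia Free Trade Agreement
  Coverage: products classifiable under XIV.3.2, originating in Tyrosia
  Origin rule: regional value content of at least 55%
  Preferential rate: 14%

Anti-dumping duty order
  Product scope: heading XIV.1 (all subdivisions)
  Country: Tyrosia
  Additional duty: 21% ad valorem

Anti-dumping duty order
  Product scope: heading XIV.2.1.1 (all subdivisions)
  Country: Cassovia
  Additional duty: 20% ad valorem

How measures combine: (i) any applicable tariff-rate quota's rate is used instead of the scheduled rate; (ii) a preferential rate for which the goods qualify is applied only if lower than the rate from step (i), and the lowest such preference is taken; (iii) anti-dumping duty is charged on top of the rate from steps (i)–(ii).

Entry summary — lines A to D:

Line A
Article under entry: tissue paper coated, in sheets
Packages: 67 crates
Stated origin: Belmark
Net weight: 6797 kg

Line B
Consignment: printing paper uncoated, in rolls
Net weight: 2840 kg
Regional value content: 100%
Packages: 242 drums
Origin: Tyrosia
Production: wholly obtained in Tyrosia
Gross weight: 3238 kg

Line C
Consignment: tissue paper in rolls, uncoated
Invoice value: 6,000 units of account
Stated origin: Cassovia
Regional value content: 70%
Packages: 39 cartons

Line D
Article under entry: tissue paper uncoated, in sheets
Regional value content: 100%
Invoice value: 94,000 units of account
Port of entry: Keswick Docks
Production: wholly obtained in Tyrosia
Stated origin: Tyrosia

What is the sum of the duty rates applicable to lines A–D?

Line A: tissue paper → XIV.1; coated → XIV.1.2; in sheets → XIV.1.2.2. Scheduled 32%. No special measure applies. → 32%.
Line B: printing paper → XIV.2; uncoated → XIV.2.2; in rolls → XIV.2.2.2. Scheduled 7%. Tyrosia agreement on XIV.2.2: wholly obtained → 5% available; Tyrosia agreement on XIV.3.2: XIV.2.2.2 not covered; preferential 5%. → 5%.
Line C: tissue paper → XIV.1; uncoated → XIV.1.1; in rolls → XIV.1.1.2. Scheduled 16%. Cassovia agreement on XIV.2.2: XIV.1.1.2 not covered. → 16%.
Line D: tissue paper → XIV.1; uncoated → XIV.1.1; in sheets → XIV.1.1.1. Scheduled 16%. Tyrosia agreement on XIV.2.2: XIV.1.1.1 not covered; Tyrosia agreement on XIV.3.2: XIV.1.1.1 not covered; anti-dumping (Tyrosia, XIV.1): +21%; total 16% + 21% = 37%. → 37%.
Sum: 32% + 5% + 16% + 37% = 90%.

90%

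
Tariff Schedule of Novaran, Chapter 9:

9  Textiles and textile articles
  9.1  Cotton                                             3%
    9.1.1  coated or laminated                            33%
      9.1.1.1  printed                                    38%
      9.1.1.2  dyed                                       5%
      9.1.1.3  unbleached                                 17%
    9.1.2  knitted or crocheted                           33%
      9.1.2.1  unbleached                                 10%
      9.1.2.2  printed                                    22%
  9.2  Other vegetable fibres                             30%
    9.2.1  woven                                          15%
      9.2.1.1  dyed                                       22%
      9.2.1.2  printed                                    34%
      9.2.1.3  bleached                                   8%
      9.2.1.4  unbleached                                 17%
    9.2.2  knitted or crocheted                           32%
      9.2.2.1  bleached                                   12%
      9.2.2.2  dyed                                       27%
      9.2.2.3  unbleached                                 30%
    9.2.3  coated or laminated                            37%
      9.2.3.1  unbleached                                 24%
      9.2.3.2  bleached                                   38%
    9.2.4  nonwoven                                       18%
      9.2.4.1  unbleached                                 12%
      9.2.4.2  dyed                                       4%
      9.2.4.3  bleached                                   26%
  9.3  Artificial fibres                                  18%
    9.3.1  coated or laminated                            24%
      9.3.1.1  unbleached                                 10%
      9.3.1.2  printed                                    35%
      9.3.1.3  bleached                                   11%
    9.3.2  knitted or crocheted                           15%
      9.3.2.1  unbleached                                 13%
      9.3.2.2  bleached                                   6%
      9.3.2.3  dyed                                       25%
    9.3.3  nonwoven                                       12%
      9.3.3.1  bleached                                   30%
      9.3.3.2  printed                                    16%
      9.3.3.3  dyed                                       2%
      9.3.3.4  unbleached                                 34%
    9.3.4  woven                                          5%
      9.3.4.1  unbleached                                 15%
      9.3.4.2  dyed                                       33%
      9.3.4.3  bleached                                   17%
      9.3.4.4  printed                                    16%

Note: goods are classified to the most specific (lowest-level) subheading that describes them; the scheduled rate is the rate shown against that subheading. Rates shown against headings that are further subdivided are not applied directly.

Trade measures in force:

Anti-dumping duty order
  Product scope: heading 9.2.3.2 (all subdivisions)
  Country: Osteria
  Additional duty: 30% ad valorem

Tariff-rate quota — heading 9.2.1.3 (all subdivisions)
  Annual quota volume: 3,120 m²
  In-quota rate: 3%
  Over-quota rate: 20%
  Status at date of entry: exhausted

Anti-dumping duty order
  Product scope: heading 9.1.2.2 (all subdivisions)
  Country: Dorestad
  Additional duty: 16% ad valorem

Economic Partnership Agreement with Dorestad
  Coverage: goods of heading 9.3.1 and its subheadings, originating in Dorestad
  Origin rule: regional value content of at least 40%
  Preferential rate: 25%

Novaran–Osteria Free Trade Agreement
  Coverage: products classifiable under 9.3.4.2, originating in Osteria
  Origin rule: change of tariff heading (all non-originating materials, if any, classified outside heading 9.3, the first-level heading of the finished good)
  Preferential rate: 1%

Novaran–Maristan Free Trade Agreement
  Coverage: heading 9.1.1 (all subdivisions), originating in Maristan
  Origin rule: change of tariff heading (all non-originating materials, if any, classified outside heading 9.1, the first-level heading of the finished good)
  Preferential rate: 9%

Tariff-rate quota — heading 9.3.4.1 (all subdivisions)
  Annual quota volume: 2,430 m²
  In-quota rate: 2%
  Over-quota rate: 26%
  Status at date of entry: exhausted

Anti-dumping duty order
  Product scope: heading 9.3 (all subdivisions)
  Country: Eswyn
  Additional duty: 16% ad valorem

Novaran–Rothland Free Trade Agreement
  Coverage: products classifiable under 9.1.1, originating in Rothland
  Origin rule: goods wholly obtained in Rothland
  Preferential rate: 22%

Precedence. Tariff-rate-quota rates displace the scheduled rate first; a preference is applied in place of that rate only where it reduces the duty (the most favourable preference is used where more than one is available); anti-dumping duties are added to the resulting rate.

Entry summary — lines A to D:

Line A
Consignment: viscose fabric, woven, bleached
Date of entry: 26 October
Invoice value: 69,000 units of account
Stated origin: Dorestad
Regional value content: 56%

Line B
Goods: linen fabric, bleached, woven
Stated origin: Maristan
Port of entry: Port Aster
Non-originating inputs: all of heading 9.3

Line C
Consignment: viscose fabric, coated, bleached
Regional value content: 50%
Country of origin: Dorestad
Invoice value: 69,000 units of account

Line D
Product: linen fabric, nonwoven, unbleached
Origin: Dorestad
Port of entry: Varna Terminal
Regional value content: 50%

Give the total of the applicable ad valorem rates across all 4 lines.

60%

Line A: viscose → 9.3; woven → 9.3.4; bleached → 9.3.4.3. Scheduled 17%. Dorestad agreement on 9.3.1: 9.3.4.3 not covered. → 17%.
Line B: linen → 9.2; woven → 9.2.1; bleached → 9.2.1.3. Scheduled 8%. quota on 9.2.1.3 exhausted → over-quota 20%; Maristan agreement on 9.1.1: 9.2.1.3 not covered. → 20%.
Line C: viscose → 9.3; coated → 9.3.1; bleached → 9.3.1.3. Scheduled 11%. Dorestad agreement on 9.3.1: RVC ≥ 40% → 25% available; preference 25% not lower than 11% → no reduction. → 11%.
Line D: linen → 9.2; nonwoven → 9.2.4; unbleached → 9.2.4.1. Scheduled 12%. Dorestad agreement on 9.3.1: 9.2.4.1 not covered. → 12%.
Sum: 17% + 20% + 11% + 12% = 60%.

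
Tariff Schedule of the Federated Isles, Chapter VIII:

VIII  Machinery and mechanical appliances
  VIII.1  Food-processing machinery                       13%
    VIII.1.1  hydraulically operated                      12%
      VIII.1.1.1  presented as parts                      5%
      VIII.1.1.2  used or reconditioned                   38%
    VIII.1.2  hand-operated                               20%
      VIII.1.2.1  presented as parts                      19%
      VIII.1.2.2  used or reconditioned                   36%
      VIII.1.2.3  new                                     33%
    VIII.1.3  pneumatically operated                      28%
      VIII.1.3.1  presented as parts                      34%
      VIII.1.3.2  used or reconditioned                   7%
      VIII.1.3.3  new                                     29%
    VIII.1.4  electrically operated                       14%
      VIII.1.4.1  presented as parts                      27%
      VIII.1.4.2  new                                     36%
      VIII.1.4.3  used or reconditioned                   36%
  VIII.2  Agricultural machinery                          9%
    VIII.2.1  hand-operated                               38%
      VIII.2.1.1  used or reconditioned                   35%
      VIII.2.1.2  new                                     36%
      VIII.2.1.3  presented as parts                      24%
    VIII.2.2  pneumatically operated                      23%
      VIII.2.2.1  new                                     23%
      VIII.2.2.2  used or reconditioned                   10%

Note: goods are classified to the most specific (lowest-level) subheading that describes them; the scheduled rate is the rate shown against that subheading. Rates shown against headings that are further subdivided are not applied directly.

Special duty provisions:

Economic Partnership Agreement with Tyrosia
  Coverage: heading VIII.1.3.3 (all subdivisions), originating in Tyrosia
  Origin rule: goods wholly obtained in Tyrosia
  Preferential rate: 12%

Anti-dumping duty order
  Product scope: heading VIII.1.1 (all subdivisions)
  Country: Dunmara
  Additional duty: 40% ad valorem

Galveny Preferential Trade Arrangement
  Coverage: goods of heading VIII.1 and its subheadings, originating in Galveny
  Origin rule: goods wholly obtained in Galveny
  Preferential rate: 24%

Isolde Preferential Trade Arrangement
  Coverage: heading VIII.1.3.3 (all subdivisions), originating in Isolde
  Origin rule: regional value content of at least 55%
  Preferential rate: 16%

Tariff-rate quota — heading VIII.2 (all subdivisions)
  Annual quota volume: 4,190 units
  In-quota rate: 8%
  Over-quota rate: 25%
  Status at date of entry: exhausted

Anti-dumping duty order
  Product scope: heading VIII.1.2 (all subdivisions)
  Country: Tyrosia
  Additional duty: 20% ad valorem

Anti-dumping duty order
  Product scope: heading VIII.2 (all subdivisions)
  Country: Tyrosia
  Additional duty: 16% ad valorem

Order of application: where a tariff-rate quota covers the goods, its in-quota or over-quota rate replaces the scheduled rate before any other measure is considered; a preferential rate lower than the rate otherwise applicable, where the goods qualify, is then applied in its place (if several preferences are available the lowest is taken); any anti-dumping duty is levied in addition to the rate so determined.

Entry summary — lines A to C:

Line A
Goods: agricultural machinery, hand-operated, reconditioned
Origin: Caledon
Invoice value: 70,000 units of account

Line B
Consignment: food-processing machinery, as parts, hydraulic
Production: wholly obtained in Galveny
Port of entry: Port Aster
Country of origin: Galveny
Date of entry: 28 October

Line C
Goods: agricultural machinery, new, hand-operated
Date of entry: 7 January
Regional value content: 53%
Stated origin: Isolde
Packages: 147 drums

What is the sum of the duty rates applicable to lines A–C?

Line A: agricultural → VIII.2; hand-operated → VIII.2.1; reconditioned → VIII.2.1.1. Scheduled 35%. quota on VIII.2 exhausted → over-quota 25%. → 25%.
Line B: food-processing → VIII.1; hydraulic → VIII.1.1; as parts → VIII.1.1.1. Scheduled 5%. Galveny agreement on VIII.1: wholly obtained → 24% available; preference 24% not lower than 5% → no reduction. → 5%.
Line C: agricultural → VIII.2; hand-operated → VIII.2.1; new → VIII.2.1.2. Scheduled 36%. quota on VIII.2 exhausted → over-quota 25%; Isolde agreement on VIII.1.3.3: VIII.2.1.2 not covered. → 25%.
Sum: 25% + 5% + 25% = 55%.

55%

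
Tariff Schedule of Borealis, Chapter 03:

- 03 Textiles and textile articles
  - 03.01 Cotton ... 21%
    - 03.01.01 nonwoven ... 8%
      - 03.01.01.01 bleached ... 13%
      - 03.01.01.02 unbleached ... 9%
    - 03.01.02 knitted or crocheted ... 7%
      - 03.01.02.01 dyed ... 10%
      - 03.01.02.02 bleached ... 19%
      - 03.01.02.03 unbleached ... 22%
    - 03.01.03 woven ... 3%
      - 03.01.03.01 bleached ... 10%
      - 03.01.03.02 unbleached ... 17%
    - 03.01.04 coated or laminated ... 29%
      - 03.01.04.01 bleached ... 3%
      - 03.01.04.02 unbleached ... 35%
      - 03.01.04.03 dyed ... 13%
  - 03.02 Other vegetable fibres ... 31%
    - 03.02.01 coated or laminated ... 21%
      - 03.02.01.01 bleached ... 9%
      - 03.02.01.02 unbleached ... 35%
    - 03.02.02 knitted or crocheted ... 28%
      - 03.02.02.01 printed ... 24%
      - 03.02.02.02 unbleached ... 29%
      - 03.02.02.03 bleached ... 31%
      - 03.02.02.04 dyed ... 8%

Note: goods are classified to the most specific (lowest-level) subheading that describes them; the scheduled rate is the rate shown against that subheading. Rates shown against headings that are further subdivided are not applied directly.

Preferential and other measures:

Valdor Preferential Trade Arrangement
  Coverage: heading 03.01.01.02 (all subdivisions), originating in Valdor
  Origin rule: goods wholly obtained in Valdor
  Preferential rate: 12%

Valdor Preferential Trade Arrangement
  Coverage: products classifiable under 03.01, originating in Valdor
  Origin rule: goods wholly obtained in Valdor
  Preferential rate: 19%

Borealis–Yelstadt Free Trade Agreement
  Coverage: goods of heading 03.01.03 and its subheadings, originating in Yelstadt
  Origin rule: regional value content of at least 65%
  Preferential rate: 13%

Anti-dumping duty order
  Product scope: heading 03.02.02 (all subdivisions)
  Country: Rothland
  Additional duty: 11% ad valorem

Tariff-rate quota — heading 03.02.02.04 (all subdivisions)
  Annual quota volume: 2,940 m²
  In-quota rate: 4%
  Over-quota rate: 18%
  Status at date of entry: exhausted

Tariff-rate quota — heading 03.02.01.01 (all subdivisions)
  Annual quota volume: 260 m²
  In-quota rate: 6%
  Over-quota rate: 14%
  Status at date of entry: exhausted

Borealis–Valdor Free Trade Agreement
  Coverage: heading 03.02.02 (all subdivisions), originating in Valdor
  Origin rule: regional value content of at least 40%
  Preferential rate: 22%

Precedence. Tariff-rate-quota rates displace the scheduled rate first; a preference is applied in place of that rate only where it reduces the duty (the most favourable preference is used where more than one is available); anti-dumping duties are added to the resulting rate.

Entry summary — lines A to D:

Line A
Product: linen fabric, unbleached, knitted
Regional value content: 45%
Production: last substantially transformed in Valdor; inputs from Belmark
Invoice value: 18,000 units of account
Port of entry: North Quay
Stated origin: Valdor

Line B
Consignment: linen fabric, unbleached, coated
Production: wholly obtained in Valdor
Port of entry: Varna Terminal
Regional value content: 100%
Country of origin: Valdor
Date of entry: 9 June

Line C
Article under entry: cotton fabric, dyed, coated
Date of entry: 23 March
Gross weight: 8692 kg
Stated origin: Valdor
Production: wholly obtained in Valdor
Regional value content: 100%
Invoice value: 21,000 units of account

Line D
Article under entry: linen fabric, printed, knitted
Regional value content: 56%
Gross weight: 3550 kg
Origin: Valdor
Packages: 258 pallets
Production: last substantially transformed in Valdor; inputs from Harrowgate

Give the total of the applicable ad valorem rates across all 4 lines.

Line A: linen → 03.02; knitted → 03.02.02; unbleached → 03.02.02.02. Scheduled 29%. Valdor agreement on 03.01.01.02: 03.02.02.02 not covered; Valdor agreement on 03.01: 03.02.02.02 not covered; Valdor agreement on 03.02.02: RVC ≥ 40% → 22% available; preferential 22%. → 22%.
Line B: linen → 03.02; coated → 03.02.01; unbleached → 03.02.01.02. Scheduled 35%. Valdor agreement on 03.01.01.02: 03.02.01.02 not covered; Valdor agreement on 03.01: 03.02.01.02 not covered; Valdor agreement on 03.02.02: 03.02.01.02 not covered. → 35%.
Line C: cotton → 03.01; coated → 03.01.04; dyed → 03.01.04.03. Scheduled 13%. Valdor agreement on 03.01.01.02: 03.01.04.03 not covered; Valdor agreement on 03.01: wholly obtained → 19% available; Valdor agreement on 03.02.02: 03.01.04.03 not covered; preference 19% not lower than 13% → no reduction. → 13%.
Line D: linen → 03.02; knitted → 03.02.02; printed → 03.02.02.01. Scheduled 24%. Valdor agreement on 03.01.01.02: 03.02.02.01 not covered; Valdor agreement on 03.01: 03.02.02.01 not covered; Valdor agreement on 03.02.02: RVC ≥ 40% → 22% available; preferential 22%. → 22%.
Sum: 22% + 35% + 13% + 22% = 92%.

92%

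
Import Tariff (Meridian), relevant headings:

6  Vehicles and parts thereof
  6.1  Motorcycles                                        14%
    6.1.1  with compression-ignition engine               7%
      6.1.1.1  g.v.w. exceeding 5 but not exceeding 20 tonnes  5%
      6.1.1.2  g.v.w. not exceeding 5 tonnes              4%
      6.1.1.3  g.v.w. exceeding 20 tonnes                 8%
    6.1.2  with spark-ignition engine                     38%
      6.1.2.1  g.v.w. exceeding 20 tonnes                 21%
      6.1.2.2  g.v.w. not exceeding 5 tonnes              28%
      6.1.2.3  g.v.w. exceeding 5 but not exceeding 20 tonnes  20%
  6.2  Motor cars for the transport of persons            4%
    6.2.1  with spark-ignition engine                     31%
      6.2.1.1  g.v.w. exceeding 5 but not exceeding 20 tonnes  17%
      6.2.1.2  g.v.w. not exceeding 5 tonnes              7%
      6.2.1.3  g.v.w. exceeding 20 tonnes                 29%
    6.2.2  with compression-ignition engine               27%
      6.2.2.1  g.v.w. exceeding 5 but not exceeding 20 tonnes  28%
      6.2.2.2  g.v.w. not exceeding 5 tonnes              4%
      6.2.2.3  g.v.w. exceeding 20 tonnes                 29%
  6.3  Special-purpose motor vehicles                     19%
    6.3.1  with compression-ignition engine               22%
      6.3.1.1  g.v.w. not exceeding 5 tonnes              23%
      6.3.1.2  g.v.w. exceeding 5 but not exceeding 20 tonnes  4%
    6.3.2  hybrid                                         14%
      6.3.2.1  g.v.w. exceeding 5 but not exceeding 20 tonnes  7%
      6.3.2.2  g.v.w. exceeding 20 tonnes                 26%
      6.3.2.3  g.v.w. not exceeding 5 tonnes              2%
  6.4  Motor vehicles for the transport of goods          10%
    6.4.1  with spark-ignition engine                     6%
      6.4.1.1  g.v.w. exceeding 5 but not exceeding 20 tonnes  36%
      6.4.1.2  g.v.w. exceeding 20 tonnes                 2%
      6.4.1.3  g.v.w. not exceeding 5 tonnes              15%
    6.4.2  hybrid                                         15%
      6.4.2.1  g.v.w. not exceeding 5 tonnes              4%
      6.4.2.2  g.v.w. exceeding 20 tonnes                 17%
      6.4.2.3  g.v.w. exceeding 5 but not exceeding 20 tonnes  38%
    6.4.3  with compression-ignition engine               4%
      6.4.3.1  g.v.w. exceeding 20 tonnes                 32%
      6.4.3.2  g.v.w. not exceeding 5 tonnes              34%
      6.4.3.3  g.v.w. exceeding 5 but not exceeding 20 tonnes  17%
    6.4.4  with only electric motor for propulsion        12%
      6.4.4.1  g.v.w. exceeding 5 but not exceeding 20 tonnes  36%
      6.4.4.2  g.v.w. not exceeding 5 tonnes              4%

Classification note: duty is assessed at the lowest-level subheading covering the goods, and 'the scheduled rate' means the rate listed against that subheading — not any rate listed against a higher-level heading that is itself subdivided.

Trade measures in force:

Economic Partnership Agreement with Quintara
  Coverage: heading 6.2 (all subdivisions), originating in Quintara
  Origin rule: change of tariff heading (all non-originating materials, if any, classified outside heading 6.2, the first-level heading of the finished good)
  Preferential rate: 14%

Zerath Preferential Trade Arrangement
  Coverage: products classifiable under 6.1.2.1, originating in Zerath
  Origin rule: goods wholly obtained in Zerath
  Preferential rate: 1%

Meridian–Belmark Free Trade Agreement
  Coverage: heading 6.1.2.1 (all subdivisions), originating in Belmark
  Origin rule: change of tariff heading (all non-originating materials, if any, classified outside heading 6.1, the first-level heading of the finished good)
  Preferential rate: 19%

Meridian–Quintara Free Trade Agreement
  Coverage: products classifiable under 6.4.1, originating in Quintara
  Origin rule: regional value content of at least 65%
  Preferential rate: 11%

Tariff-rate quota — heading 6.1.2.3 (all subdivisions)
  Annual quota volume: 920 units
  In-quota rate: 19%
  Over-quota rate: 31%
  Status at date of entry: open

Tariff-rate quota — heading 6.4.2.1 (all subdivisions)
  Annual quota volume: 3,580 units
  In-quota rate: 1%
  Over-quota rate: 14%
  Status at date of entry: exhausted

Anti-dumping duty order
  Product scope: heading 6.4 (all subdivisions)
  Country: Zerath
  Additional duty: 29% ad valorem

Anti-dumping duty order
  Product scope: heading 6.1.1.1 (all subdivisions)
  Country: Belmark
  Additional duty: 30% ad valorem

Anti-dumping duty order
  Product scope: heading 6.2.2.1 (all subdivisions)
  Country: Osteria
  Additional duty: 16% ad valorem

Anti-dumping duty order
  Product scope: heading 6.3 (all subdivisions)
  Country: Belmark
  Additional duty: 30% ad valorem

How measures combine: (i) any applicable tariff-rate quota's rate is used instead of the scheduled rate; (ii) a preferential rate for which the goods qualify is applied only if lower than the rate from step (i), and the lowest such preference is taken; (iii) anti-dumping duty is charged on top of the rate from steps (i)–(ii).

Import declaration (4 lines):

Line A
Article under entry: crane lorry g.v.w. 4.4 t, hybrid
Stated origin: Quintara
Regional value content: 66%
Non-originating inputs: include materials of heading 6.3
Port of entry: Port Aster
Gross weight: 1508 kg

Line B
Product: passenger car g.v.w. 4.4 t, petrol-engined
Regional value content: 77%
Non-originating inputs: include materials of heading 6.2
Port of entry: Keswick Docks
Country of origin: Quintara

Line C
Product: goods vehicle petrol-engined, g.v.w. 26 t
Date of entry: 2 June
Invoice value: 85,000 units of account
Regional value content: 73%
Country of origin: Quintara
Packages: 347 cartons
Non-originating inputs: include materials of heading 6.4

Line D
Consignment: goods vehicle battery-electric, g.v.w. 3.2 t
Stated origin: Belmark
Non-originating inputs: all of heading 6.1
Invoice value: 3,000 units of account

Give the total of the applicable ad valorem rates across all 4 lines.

15%

Line A: crane lorry → 6.3; hybrid → 6.3.2; g.v.w. 4.4 t → 6.3.2.3. Scheduled 2%. Quintara agreement on 6.2: 6.3.2.3 not covered; Quintara agreement on 6.4.1: 6.3.2.3 not covered. → 2%.
Line B: passenger car → 6.2; petrol-engined → 6.2.1; g.v.w. 4.4 t → 6.2.1.2. Scheduled 7%. Quintara agreement on 6.2: CTH not met; Quintara agreement on 6.4.1: 6.2.1.2 not covered. → 7%.
Line C: goods vehicle → 6.4; petrol-engined → 6.4.1; g.v.w. 26 t → 6.4.1.2. Scheduled 2%. Quintara agreement on 6.2: 6.4.1.2 not covered; Quintara agreement on 6.4.1: RVC ≥ 65% → 11% available; preference 11% not lower than 2% → no reduction. → 2%.
Line D: goods vehicle → 6.4; battery-electric → 6.4.4; g.v.w. 3.2 t → 6.4.4.2. Scheduled 4%. Belmark agreement on 6.1.2.1: 6.4.4.2 not covered. → 4%.
Sum: 2% + 7% + 2% + 4% = 15%.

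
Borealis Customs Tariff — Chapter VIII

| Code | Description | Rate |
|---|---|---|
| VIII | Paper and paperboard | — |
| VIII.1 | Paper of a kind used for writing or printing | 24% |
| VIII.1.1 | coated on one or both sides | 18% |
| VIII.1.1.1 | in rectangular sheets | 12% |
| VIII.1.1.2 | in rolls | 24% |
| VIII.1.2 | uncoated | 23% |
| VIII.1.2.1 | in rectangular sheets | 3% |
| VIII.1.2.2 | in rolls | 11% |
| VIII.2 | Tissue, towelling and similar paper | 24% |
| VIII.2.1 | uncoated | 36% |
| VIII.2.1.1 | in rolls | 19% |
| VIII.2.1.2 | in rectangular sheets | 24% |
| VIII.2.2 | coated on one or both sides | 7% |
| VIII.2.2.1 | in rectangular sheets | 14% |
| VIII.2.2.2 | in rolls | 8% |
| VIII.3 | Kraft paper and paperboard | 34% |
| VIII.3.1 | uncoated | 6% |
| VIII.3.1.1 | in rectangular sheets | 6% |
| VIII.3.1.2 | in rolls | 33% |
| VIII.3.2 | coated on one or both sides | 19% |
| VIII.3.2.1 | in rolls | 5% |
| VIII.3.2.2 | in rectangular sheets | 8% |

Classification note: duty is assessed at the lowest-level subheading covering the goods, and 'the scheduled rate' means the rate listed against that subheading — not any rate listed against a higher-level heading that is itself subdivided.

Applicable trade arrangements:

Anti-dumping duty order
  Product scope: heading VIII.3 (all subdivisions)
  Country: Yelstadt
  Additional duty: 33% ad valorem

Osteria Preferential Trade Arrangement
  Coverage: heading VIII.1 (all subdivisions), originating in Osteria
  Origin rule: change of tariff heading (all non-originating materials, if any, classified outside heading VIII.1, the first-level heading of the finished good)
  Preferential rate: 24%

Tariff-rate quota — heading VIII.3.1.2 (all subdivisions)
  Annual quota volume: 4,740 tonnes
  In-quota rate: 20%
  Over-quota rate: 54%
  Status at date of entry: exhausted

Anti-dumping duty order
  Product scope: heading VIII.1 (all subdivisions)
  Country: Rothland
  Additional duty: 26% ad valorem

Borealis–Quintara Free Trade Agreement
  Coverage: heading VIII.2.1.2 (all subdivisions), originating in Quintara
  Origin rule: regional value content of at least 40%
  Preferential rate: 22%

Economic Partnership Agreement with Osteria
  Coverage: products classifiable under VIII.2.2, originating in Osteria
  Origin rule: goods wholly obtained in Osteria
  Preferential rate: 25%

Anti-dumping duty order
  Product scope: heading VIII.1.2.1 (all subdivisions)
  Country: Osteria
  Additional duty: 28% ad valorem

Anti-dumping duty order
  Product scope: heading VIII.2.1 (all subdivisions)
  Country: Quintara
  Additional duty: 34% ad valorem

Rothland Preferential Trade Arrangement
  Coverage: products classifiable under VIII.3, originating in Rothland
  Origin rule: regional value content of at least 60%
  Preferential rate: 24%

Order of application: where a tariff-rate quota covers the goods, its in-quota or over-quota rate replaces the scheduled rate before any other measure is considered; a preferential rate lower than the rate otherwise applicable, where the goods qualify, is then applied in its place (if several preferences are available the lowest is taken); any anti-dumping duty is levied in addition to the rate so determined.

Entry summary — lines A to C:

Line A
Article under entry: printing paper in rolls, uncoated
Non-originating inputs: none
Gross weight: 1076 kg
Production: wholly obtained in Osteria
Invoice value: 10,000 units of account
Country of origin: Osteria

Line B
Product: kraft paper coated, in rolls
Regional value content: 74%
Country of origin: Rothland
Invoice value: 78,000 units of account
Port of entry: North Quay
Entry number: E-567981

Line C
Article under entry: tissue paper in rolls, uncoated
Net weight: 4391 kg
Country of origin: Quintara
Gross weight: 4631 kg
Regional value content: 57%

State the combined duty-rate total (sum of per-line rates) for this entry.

Line A: printing paper → VIII.1; uncoated → VIII.1.2; in rolls → VIII.1.2.2. Scheduled 11%. Osteria agreement on VIII.1: CTH met → 24% available; Osteria agreement on VIII.2.2: VIII.1.2.2 not covered; preference 24% not lower than 11% → no reduction. → 11%.
Line B: kraft paper → VIII.3; coated → VIII.3.2; in rolls → VIII.3.2.1. Scheduled 5%. Rothland agreement on VIII.3: RVC ≥ 60% → 24% available; preference 24% not lower than 5% → no reduction. → 5%.
Line C: tissue paper → VIII.2; uncoated → VIII.2.1; in rolls → VIII.2.1.1. Scheduled 19%. Quintara agreement on VIII.2.1.2: VIII.2.1.1 not covered; anti-dumping (Quintara, VIII.2.1): +34%; total 19% + 34% = 53%. → 53%.
Sum: 11% + 5% + 53% = 69%.

69%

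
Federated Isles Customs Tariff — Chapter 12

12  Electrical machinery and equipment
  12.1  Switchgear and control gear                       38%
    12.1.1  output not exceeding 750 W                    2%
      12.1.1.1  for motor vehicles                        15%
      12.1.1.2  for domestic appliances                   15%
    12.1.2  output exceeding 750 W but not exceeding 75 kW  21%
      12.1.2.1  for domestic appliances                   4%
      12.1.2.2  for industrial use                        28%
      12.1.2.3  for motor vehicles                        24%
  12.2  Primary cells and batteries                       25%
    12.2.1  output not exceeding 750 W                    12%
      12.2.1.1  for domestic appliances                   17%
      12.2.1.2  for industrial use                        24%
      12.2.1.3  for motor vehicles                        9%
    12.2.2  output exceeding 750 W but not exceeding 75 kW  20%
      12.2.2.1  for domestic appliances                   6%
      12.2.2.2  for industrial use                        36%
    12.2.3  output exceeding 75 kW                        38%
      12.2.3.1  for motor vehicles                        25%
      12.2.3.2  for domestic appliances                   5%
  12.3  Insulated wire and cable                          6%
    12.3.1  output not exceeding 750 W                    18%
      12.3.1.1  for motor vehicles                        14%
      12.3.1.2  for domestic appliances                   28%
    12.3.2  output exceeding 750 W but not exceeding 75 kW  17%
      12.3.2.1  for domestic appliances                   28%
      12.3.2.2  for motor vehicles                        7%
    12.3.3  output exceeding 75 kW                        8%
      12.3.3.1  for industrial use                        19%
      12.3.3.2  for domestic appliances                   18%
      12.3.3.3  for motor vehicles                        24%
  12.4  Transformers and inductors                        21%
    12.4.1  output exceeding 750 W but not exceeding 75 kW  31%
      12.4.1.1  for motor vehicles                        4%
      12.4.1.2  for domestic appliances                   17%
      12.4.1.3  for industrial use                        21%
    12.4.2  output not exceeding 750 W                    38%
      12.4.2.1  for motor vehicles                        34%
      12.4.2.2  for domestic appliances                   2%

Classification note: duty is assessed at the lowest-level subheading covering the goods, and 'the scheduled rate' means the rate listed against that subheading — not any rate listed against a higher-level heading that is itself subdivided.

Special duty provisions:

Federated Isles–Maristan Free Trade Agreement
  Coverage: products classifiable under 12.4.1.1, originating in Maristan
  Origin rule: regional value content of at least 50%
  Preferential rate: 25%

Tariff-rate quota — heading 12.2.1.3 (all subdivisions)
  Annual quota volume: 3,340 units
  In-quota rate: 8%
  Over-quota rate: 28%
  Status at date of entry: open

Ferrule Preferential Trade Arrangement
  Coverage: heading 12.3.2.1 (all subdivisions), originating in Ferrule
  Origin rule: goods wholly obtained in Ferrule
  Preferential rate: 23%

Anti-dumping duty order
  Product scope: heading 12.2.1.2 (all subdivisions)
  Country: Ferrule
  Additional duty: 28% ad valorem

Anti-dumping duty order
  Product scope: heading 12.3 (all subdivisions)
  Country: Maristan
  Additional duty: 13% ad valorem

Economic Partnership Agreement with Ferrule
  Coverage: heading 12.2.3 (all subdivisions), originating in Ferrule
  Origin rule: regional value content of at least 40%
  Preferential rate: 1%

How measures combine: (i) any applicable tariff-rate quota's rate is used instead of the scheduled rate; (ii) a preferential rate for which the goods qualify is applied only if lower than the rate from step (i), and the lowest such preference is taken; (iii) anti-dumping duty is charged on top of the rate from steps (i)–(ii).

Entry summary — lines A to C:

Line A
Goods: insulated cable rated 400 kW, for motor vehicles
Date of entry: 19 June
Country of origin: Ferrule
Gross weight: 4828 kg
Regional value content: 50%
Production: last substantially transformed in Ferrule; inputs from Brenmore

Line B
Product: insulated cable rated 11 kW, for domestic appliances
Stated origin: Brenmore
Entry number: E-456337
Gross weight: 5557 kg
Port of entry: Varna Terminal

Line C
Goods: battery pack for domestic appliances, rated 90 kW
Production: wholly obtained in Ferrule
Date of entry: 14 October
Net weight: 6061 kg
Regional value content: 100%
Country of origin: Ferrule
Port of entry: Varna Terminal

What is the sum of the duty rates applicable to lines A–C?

Line A: insulated cable → 12.3; rated 400 kW → 12.3.3; for motor vehicles → 12.3.3.3. Scheduled 24%. Ferrule agreement on 12.3.2.1: 12.3.3.3 not covered; Ferrule agreement on 12.2.3: 12.3.3.3 not covered. → 24%.
Line B: insulated cable → 12.3; rated 11 kW → 12.3.2; for domestic appliances → 12.3.2.1. Scheduled 28%. No special measure applies. → 28%.
Line C: battery pack → 12.2; rated 90 kW → 12.2.3; for domestic appliances → 12.2.3.2. Scheduled 5%. Ferrule agreement on 12.3.2.1: 12.2.3.2 not covered; Ferrule agreement on 12.2.3: RVC ≥ 40% → 1% available; preferential 1%. → 1%.
Sum: 24% + 28% + 1% = 53%.

53%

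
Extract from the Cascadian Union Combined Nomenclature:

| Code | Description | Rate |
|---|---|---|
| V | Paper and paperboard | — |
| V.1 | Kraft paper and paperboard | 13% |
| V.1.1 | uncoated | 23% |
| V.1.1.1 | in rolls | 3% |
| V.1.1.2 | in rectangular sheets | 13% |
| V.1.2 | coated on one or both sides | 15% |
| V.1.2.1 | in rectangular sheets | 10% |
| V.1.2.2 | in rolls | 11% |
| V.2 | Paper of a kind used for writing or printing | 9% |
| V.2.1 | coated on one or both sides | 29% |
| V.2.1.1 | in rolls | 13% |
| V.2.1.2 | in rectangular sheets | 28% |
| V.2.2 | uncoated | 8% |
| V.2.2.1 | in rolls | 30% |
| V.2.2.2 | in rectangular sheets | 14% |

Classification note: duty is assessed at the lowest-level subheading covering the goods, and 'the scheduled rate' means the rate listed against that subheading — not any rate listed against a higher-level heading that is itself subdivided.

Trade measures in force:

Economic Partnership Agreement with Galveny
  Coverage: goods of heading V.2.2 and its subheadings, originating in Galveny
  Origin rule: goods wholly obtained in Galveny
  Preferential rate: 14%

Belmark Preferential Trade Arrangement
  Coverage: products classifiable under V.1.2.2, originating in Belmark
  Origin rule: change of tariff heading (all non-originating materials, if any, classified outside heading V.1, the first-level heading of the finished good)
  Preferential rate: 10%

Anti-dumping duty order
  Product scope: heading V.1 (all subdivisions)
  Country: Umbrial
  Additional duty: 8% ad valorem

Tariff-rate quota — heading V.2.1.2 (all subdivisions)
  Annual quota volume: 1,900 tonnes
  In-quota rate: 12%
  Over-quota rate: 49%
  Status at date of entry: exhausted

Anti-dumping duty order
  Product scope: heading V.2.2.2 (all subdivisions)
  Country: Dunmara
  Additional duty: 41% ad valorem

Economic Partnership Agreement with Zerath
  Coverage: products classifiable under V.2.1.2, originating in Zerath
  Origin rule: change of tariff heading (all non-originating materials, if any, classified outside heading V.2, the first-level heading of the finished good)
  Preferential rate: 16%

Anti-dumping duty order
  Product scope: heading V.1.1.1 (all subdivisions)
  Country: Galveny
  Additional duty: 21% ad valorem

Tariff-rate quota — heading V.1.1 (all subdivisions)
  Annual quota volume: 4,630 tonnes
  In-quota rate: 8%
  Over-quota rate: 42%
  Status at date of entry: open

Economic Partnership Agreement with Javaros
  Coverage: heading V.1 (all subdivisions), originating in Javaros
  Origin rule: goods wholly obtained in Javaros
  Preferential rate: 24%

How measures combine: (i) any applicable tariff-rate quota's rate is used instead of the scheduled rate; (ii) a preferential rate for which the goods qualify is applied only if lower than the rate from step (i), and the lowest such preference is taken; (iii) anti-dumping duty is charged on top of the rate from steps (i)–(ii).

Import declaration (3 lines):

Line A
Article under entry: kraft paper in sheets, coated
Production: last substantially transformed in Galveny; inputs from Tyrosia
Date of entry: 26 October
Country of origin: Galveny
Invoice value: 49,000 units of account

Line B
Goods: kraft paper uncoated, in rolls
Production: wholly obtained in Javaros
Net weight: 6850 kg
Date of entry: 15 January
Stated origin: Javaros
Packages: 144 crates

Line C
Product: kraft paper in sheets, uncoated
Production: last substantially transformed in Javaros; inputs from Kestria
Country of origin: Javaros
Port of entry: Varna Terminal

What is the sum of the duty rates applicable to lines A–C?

26%

Line A: kraft paper → V.1; coated → V.1.2; in sheets → V.1.2.1. Scheduled 10%. Galveny agreement on V.2.2: V.1.2.1 not covered. → 10%.
Line B: kraft paper → V.1; uncoated → V.1.1; in rolls → V.1.1.1. Scheduled 3%. quota on V.1.1 open → in-quota 8%; Javaros agreement on V.1: wholly obtained → 24% available; preference 24% not lower than 8% → no reduction. → 8%.
Line C: kraft paper → V.1; uncoated → V.1.1; in sheets → V.1.1.2. Scheduled 13%. quota on V.1.1 open → in-quota 8%; Javaros agreement on V.1: not wholly obtained. → 8%.
Sum: 10% + 8% + 8% = 26%.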